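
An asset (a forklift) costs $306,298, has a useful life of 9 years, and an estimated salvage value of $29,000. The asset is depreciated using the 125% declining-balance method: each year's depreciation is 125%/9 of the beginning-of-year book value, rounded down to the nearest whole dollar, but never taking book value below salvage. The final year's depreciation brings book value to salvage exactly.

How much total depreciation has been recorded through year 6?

Depreciable base = $306,298 − $29,000 = $277,298.
Year 1: ⌊$306,298 × 125%/9⌋ = $42,541. Book value $263,757.
Year 2: ⌊$263,757 × 125%/9⌋ = $36,632. Book value $227,125.
Year 3: ⌊$227,125 × 125%/9⌋ = $31,545. Book value $195,580.
Year 4: ⌊$195,580 × 125%/9⌋ = $27,163. Book value $168,417.
Year 5: ⌊$168,417 × 125%/9⌋ = $23,391. Book value $145,026.
Year 6: ⌊$145,026 × 125%/9⌋ = $20,142. Book value $124,884.
Accumulated through year 6 = $306,298 − $124,884 = $181,414.

$181,414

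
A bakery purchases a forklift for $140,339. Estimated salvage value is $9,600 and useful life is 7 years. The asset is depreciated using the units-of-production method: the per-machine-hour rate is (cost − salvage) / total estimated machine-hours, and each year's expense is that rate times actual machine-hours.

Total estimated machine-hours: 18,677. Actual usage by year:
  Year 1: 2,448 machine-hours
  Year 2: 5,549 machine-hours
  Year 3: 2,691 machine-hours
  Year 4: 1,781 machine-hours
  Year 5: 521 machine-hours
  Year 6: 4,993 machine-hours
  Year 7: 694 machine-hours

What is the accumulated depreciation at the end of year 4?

$87,283

Depreciable base = $140,339 − $9,600 = $130,739.
Rate = $130,739 / 18,677 machine-hours = $7 per machine-hour.
Year 1: 2,448 × $7 = $17,136. Book value $123,203.
Year 2: 5,549 × $7 = $38,843. Book value $84,360.
Year 3: 2,691 × $7 = $18,837. Book value $65,523.
Year 4: 1,781 × $7 = $12,467. Book value $53,056.
Accumulated through year 4 = $140,339 − $53,056 = $87,283.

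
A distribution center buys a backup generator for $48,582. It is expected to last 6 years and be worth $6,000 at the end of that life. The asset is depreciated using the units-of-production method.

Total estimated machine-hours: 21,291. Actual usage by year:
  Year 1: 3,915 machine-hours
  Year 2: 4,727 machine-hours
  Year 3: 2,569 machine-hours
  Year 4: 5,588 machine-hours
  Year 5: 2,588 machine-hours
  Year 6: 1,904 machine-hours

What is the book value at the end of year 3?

Depreciable base = $48,582 − $6,000 = $42,582.
Rate = $42,582 / 21,291 machine-hours = $2 per machine-hour.
Year 1: 3,915 × $2 = $7,830. Book value $40,752.
Year 2: 4,727 × $2 = $9,454. Book value $31,298.
Year 3: 2,569 × $2 = $5,138. Book value $26,160.

$26,160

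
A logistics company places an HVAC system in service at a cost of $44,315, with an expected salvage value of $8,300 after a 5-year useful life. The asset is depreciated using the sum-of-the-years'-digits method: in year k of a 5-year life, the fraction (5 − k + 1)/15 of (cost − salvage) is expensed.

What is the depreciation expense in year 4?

Depreciable base = $44,315 − $8,300 = $36,015.
Sum of the years' digits = 5+4+3+2+1 = 15.
Year 1: $36,015 × 5/15 = $12,005. Book value $32,310.
Year 2: $36,015 × 4/15 = $9,604. Book value $22,706.
Year 3: $36,015 × 3/15 = $7,203. Book value $15,503.
Year 4: $36,015 × 2/15 = $4,802. Book value $10,701.

$4,802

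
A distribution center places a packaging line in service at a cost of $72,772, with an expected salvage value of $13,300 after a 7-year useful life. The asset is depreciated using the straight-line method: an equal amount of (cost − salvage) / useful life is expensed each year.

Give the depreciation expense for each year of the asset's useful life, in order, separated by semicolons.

$8,496; $8,496; $8,496; $8,496; $8,496; $8,496; $8,496

Depreciable base = $72,772 − $13,300 = $59,472.
Annual expense = $59,472 / 7 = $8,496.
End of year 1: book value $64,276.
End of year 2: book value $55,780.
End of year 3: book value $47,284.
End of year 4: book value $38,788.
End of year 5: book value $30,292.
End of year 6: book value $21,796.
End of year 7: book value $13,300.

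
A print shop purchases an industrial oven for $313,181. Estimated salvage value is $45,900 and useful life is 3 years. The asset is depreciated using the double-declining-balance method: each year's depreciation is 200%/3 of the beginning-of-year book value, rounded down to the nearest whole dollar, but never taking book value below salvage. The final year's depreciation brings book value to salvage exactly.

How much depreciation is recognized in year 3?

Depreciable base = $313,181 − $45,900 = $267,281.
Year 1: ⌊$313,181 × 200%/3⌋ = $208,787. Book value $104,394.
Year 2: ⌊$104,394 × 200%/3⌋ = $69,596, capped at $58,494. Book value $45,900.
Year 3 (final): $45,900 − $45,900 = $0. Book value $45,900.

$0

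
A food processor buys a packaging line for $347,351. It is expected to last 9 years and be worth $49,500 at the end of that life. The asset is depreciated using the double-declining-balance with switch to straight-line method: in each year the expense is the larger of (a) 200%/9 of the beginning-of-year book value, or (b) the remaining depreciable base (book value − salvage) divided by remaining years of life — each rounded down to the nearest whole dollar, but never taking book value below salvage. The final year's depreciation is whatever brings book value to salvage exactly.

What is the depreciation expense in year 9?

Depreciable base = $347,351 − $49,500 = $297,851.
Year 1: DB = ⌊$347,351 × 200%/9⌋ = $77,189; SL = ⌊$297,851/9⌋ = $33,094 → take DB $77,189. Book value $270,162.
Year 2: DB = ⌊$270,162 × 200%/9⌋ = $60,036; SL = ⌊$220,662/8⌋ = $27,582 → take DB $60,036. Book value $210,126.
Year 3: DB = ⌊$210,126 × 200%/9⌋ = $46,694; SL = ⌊$160,626/7⌋ = $22,946 → take DB $46,694. Book value $163,432.
Year 4: DB = ⌊$163,432 × 200%/9⌋ = $36,318; SL = ⌊$113,932/6⌋ = $18,988 → take DB $36,318. Book value $127,114.
Year 5: DB = ⌊$127,114 × 200%/9⌋ = $28,247; SL = ⌊$77,614/5⌋ = $15,522 → take DB $28,247. Book value $98,867.
Year 6: DB = ⌊$98,867 × 200%/9⌋ = $21,970; SL = ⌊$49,367/4⌋ = $12,341 → take DB $21,970. Book value $76,897.
Year 7: DB = ⌊$76,897 × 200%/9⌋ = $17,088; SL = ⌊$27,397/3⌋ = $9,132 → take DB $17,088. Book value $59,809.
Year 8: DB = ⌊$59,809 × 200%/9⌋ = $13,290; SL = ⌊$10,309/2⌋ = $5,154 → take DB $13,290, capped at $10,309. Book value $49,500.
Year 9 (final): $49,500 − $49,500 = $0. Book value $49,500.

$0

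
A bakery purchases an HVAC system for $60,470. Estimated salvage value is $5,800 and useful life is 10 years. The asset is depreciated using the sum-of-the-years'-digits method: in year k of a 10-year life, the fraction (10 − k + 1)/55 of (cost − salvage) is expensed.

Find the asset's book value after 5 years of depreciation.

Depreciable base = $60,470 − $5,800 = $54,670.
Sum of the years' digits = 10+9+8+7+6+5+4+3+2+1 = 55.
Year 1: $54,670 × 10/55 = $9,940. Book value $50,530.
Year 2: $54,670 × 9/55 = $8,946. Book value $41,584.
Year 3: $54,670 × 8/55 = $7,952. Book value $33,632.
Year 4: $54,670 × 7/55 = $6,958. Book value $26,674.
Year 5: $54,670 × 6/55 = $5,964. Book value $20,710.

$20,710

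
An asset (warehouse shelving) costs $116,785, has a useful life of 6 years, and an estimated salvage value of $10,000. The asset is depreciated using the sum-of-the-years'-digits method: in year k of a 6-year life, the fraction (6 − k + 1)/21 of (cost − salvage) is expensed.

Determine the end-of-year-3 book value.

$40,510

Depreciable base = $116,785 − $10,000 = $106,785.
Sum of the years' digits = 6+5+4+3+2+1 = 21.
Year 1: $106,785 × 6/21 = $30,510. Book value $86,275.
Year 2: $106,785 × 5/21 = $25,425. Book value $60,850.
Year 3: $106,785 × 4/21 = $20,340. Book value $40,510.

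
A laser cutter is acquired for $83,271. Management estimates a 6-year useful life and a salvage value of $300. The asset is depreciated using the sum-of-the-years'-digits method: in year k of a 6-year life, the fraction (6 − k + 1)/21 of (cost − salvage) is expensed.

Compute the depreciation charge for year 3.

Depreciable base = $83,271 − $300 = $82,971.
Sum of the years' digits = 6+5+4+3+2+1 = 21.
Year 1: $82,971 × 6/21 = $23,706. Book value $59,565.
Year 2: $82,971 × 5/21 = $19,755. Book value $39,810.
Year 3: $82,971 × 4/21 = $15,804. Book value $24,006.

$15,804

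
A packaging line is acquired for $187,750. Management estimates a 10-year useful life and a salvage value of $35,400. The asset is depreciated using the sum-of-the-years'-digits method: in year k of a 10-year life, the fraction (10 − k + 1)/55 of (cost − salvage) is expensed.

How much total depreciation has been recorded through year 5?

Depreciable base = $187,750 − $35,400 = $152,350.
Sum of the years' digits = 10+9+8+7+6+5+4+3+2+1 = 55.
Year 1: $152,350 × 10/55 = $27,700. Book value $160,050.
Year 2: $152,350 × 9/55 = $24,930. Book value $135,120.
Year 3: $152,350 × 8/55 = $22,160. Book value $112,960.
Year 4: $152,350 × 7/55 = $19,390. Book value $93,570.
Year 5: $152,350 × 6/55 = $16,620. Book value $76,950.
Accumulated through year 5 = $187,750 − $76,950 = $110,800.

$110,800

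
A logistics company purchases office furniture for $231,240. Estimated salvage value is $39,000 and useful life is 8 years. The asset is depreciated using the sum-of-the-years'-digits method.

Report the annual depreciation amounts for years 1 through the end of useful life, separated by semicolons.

Depreciable base = $231,240 − $39,000 = $192,240.
Sum of the years' digits = 8+7+6+5+4+3+2+1 = 36.
Year 1: $192,240 × 8/36 = $42,720. Book value $188,520.
Year 2: $192,240 × 7/36 = $37,380. Book value $151,140.
Year 3: $192,240 × 6/36 = $32,040. Book value $119,100.
Year 4: $192,240 × 5/36 = $26,700. Book value $92,400.
Year 5: $192,240 × 4/36 = $21,360. Book value $71,040.
Year 6: $192,240 × 3/36 = $16,020. Book value $55,020.
Year 7: $192,240 × 2/36 = $10,680. Book value $44,340.
Year 8: $192,240 × 1/36 = $5,340. Book value $39,000.

$42,720; $37,380; $32,040; $26,700; $21,360; $16,020; $10,680; $5,340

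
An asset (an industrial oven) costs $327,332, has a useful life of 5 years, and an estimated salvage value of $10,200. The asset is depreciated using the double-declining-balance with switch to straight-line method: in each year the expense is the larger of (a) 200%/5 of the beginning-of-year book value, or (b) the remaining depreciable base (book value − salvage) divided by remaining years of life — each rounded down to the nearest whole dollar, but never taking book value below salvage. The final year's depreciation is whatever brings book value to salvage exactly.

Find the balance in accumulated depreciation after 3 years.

$256,628

Depreciable base = $327,332 − $10,200 = $317,132.
Year 1: DB = ⌊$327,332 × 200%/5⌋ = $130,932; SL = ⌊$317,132/5⌋ = $63,426 → take DB $130,932. Book value $196,400.
Year 2: DB = ⌊$196,400 × 200%/5⌋ = $78,560; SL = ⌊$186,200/4⌋ = $46,550 → take DB $78,560. Book value $117,840.
Year 3: DB = ⌊$117,840 × 200%/5⌋ = $47,136; SL = ⌊$107,640/3⌋ = $35,880 → take DB $47,136. Book value $70,704.
Accumulated through year 3 = $327,332 − $70,704 = $256,628.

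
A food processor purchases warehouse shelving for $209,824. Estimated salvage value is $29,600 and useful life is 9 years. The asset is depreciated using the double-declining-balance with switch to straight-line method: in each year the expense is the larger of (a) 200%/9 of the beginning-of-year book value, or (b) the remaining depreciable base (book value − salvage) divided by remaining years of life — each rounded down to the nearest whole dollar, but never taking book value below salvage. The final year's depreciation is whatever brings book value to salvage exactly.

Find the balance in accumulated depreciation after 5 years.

$150,100

Depreciable base = $209,824 − $29,600 = $180,224.
Year 1: DB = ⌊$209,824 × 200%/9⌋ = $46,627; SL = ⌊$180,224/9⌋ = $20,024 → take DB $46,627. Book value $163,197.
Year 2: DB = ⌊$163,197 × 200%/9⌋ = $36,266; SL = ⌊$133,597/8⌋ = $16,699 → take DB $36,266. Book value $126,931.
Year 3: DB = ⌊$126,931 × 200%/9⌋ = $28,206; SL = ⌊$97,331/7⌋ = $13,904 → take DB $28,206. Book value $98,725.
Year 4: DB = ⌊$98,725 × 200%/9⌋ = $21,938; SL = ⌊$69,125/6⌋ = $11,520 → take DB $21,938. Book value $76,787.
Year 5: DB = ⌊$76,787 × 200%/9⌋ = $17,063; SL = ⌊$47,187/5⌋ = $9,437 → take DB $17,063. Book value $59,724.
Accumulated through year 5 = $209,824 − $59,724 = $150,100.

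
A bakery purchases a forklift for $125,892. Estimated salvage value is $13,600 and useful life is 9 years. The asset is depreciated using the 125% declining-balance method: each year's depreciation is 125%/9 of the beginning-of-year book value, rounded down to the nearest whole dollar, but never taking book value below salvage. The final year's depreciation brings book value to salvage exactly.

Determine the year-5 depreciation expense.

Depreciable base = $125,892 − $13,600 = $112,292.
Year 1: ⌊$125,892 × 125%/9⌋ = $17,485. Book value $108,407.
Year 2: ⌊$108,407 × 125%/9⌋ = $15,056. Book value $93,351.
Year 3: ⌊$93,351 × 125%/9⌋ = $12,965. Book value $80,386.
Year 4: ⌊$80,386 × 125%/9⌋ = $11,164. Book value $69,222.
Year 5: ⌊$69,222 × 125%/9⌋ = $9,614. Book value $59,608.

$9,614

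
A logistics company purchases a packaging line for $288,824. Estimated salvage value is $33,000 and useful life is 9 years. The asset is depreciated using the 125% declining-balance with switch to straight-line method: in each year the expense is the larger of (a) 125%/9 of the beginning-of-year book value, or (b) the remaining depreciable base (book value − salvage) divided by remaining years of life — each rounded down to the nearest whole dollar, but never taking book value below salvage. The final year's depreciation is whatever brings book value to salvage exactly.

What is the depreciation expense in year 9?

$25,162

Depreciable base = $288,824 − $33,000 = $255,824.
Year 1: DB = ⌊$288,824 × 125%/9⌋ = $40,114; SL = ⌊$255,824/9⌋ = $28,424 → take DB $40,114. Book value $248,710.
Year 2: DB = ⌊$248,710 × 125%/9⌋ = $34,543; SL = ⌊$215,710/8⌋ = $26,963 → take DB $34,543. Book value $214,167.
Year 3: DB = ⌊$214,167 × 125%/9⌋ = $29,745; SL = ⌊$181,167/7⌋ = $25,881 → take DB $29,745. Book value $184,422.
Year 4: DB = ⌊$184,422 × 125%/9⌋ = $25,614; SL = ⌊$151,422/6⌋ = $25,237 → take DB $25,614. Book value $158,808.
Year 5: DB = ⌊$158,808 × 125%/9⌋ = $22,056; SL = ⌊$125,808/5⌋ = $25,161 → take SL $25,161. Book value $133,647.
Year 6: DB = ⌊$133,647 × 125%/9⌋ = $18,562; SL = ⌊$100,647/4⌋ = $25,161 → take SL $25,161. Book value $108,486.
Year 7: DB = ⌊$108,486 × 125%/9⌋ = $15,067; SL = ⌊$75,486/3⌋ = $25,162 → take SL $25,162. Book value $83,324.
Year 8: DB = ⌊$83,324 × 125%/9⌋ = $11,572; SL = ⌊$50,324/2⌋ = $25,162 → take SL $25,162. Book value $58,162.
Year 9 (final): $58,162 − $33,000 = $25,162. Book value $33,000.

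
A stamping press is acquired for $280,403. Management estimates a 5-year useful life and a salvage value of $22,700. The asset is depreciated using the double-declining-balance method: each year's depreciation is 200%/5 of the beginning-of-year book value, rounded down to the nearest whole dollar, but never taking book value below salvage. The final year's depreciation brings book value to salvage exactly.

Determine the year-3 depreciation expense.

Depreciable base = $280,403 − $22,700 = $257,703.
Year 1: ⌊$280,403 × 200%/5⌋ = $112,161. Book value $168,242.
Year 2: ⌊$168,242 × 200%/5⌋ = $67,296. Book value $100,946.
Year 3: ⌊$100,946 × 200%/5⌋ = $40,378. Book value $60,568.

$40,378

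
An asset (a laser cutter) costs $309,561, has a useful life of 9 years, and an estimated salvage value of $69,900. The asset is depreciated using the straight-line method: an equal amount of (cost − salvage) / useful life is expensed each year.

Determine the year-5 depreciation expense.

$26,629

Depreciable base = $309,561 − $69,900 = $239,661.
Annual expense = $239,661 / 9 = $26,629.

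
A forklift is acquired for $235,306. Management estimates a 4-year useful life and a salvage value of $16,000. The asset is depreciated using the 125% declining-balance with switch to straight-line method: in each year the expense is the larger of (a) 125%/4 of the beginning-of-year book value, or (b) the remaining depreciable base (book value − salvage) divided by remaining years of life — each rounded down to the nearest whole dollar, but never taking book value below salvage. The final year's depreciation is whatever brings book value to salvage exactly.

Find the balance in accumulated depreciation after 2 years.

$124,087

Depreciable base = $235,306 − $16,000 = $219,306.
Year 1: DB = ⌊$235,306 × 125%/4⌋ = $73,533; SL = ⌊$219,306/4⌋ = $54,826 → take DB $73,533. Book value $161,773.
Year 2: DB = ⌊$161,773 × 125%/4⌋ = $50,554; SL = ⌊$145,773/3⌋ = $48,591 → take DB $50,554. Book value $111,219.
Accumulated through year 2 = $235,306 − $111,219 = $124,087.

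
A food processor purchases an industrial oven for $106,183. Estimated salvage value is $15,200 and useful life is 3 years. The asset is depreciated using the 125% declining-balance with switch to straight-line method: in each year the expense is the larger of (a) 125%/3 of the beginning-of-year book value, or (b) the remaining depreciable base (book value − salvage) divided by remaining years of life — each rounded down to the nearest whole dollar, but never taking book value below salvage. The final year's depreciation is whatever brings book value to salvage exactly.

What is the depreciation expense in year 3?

Depreciable base = $106,183 − $15,200 = $90,983.
Year 1: DB = ⌊$106,183 × 125%/3⌋ = $44,242; SL = ⌊$90,983/3⌋ = $30,327 → take DB $44,242. Book value $61,941.
Year 2: DB = ⌊$61,941 × 125%/3⌋ = $25,808; SL = ⌊$46,741/2⌋ = $23,370 → take DB $25,808. Book value $36,133.
Year 3 (final): $36,133 − $15,200 = $20,933. Book value $15,200.

$20,933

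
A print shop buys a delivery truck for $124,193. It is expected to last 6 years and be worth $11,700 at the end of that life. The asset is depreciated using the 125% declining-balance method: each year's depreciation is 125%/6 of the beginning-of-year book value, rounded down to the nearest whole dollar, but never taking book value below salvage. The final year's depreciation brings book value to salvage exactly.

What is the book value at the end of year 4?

Depreciable base = $124,193 − $11,700 = $112,493.
Year 1: ⌊$124,193 × 125%/6⌋ = $25,873. Book value $98,320.
Year 2: ⌊$98,320 × 125%/6⌋ = $20,483. Book value $77,837.
Year 3: ⌊$77,837 × 125%/6⌋ = $16,216. Book value $61,621.
Year 4: ⌊$61,621 × 125%/6⌋ = $12,837. Book value $48,784.

$48,784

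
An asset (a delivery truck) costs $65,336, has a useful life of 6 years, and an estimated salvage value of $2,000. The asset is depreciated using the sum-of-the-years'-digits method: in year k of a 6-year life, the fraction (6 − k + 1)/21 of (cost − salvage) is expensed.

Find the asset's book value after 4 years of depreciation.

Depreciable base = $65,336 − $2,000 = $63,336.
Sum of the years' digits = 6+5+4+3+2+1 = 21.
Year 1: $63,336 × 6/21 = $18,096. Book value $47,240.
Year 2: $63,336 × 5/21 = $15,080. Book value $32,160.
Year 3: $63,336 × 4/21 = $12,064. Book value $20,096.
Year 4: $63,336 × 3/21 = $9,048. Book value $11,048.

$11,048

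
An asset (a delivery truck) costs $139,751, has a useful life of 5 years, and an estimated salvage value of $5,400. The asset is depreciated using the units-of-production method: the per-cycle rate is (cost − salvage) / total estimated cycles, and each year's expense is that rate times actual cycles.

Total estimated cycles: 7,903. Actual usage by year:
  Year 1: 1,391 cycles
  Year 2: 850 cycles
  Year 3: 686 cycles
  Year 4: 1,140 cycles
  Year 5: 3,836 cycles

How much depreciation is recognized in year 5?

Depreciable base = $139,751 − $5,400 = $134,351.
Rate = $134,351 / 7,903 cycles = $17 per cycle.
Year 1: 1,391 × $17 = $23,647. Book value $116,104.
Year 2: 850 × $17 = $14,450. Book value $101,654.
Year 3: 686 × $17 = $11,662. Book value $89,992.
Year 4: 1,140 × $17 = $19,380. Book value $70,612.
Year 5: 3,836 × $17 = $65,212. Book value $5,400.

$65,212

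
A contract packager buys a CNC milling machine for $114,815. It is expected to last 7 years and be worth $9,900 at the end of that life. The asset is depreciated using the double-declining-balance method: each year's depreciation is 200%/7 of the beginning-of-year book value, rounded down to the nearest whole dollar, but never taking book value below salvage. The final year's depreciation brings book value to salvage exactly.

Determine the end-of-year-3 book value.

Depreciable base = $114,815 − $9,900 = $104,915.
Year 1: ⌊$114,815 × 200%/7⌋ = $32,804. Book value $82,011.
Year 2: ⌊$82,011 × 200%/7⌋ = $23,431. Book value $58,580.
Year 3: ⌊$58,580 × 200%/7⌋ = $16,737. Book value $41,843.

$41,843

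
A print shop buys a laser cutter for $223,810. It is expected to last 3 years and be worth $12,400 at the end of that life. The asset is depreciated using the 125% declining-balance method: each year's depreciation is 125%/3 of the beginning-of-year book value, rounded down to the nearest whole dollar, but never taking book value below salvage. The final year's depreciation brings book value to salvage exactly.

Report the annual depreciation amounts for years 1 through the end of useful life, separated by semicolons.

Depreciable base = $223,810 − $12,400 = $211,410.
Year 1: ⌊$223,810 × 125%/3⌋ = $93,254. Book value $130,556.
Year 2: ⌊$130,556 × 125%/3⌋ = $54,398. Book value $76,158.
Year 3 (final): $76,158 − $12,400 = $63,758. Book value $12,400.

$93,254; $54,398; $63,758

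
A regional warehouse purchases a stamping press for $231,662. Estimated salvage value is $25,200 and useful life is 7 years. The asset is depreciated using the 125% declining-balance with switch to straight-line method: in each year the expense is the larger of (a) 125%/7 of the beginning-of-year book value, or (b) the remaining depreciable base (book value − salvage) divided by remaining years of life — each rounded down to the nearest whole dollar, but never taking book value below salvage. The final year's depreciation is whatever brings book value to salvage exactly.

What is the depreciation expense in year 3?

Depreciable base = $231,662 − $25,200 = $206,462.
Year 1: DB = ⌊$231,662 × 125%/7⌋ = $41,368; SL = ⌊$206,462/7⌋ = $29,494 → take DB $41,368. Book value $190,294.
Year 2: DB = ⌊$190,294 × 125%/7⌋ = $33,981; SL = ⌊$165,094/6⌋ = $27,515 → take DB $33,981. Book value $156,313.
Year 3: DB = ⌊$156,313 × 125%/7⌋ = $27,913; SL = ⌊$131,113/5⌋ = $26,222 → take DB $27,913. Book value $128,400.

$27,913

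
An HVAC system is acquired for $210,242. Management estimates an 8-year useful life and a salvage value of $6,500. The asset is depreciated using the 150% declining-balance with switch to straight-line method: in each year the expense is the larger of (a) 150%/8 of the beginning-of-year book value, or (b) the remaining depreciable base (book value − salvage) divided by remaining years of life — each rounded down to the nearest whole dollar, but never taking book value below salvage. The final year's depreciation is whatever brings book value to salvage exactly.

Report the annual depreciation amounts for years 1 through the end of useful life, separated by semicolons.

Depreciable base = $210,242 − $6,500 = $203,742.
Year 1: DB = ⌊$210,242 × 150%/8⌋ = $39,420; SL = ⌊$203,742/8⌋ = $25,467 → take DB $39,420. Book value $170,822.
Year 2: DB = ⌊$170,822 × 150%/8⌋ = $32,029; SL = ⌊$164,322/7⌋ = $23,474 → take DB $32,029. Book value $138,793.
Year 3: DB = ⌊$138,793 × 150%/8⌋ = $26,023; SL = ⌊$132,293/6⌋ = $22,048 → take DB $26,023. Book value $112,770.
Year 4: DB = ⌊$112,770 × 150%/8⌋ = $21,144; SL = ⌊$106,270/5⌋ = $21,254 → take SL $21,254. Book value $91,516.
Year 5: DB = ⌊$91,516 × 150%/8⌋ = $17,159; SL = ⌊$85,016/4⌋ = $21,254 → take SL $21,254. Book value $70,262.
Year 6: DB = ⌊$70,262 × 150%/8⌋ = $13,174; SL = ⌊$63,762/3⌋ = $21,254 → take SL $21,254. Book value $49,008.
Year 7: DB = ⌊$49,008 × 150%/8⌋ = $9,189; SL = ⌊$42,508/2⌋ = $21,254 → take SL $21,254. Book value $27,754.
Year 8 (final): $27,754 − $6,500 = $21,254. Book value $6,500.

$39,420; $32,029; $26,023; $21,254; $21,254; $21,254; $21,254; $21,254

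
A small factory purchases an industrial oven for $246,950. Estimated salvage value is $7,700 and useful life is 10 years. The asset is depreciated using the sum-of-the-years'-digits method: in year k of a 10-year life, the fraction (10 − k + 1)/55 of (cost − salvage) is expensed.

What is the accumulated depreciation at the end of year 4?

$147,900

Depreciable base = $246,950 − $7,700 = $239,250.
Sum of the years' digits = 10+9+8+7+6+5+4+3+2+1 = 55.
Year 1: $239,250 × 10/55 = $43,500. Book value $203,450.
Year 2: $239,250 × 9/55 = $39,150. Book value $164,300.
Year 3: $239,250 × 8/55 = $34,800. Book value $129,500.
Year 4: $239,250 × 7/55 = $30,450. Book value $99,050.
Accumulated through year 4 = $246,950 − $99,050 = $147,900.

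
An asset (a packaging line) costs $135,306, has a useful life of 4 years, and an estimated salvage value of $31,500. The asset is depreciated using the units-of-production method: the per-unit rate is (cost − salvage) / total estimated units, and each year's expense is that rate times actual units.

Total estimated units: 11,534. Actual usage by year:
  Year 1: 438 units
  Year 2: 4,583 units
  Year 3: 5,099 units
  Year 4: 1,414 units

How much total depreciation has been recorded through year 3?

Depreciable base = $135,306 − $31,500 = $103,806.
Rate = $103,806 / 11,534 units = $9 per unit.
Year 1: 438 × $9 = $3,942. Book value $131,364.
Year 2: 4,583 × $9 = $41,247. Book value $90,117.
Year 3: 5,099 × $9 = $45,891. Book value $44,226.
Accumulated through year 3 = $135,306 − $44,226 = $91,080.

$91,080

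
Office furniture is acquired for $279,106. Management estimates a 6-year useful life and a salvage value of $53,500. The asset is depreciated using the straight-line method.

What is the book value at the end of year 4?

$128,702

Depreciable base = $279,106 − $53,500 = $225,606.
Annual expense = $225,606 / 6 = $37,601.
End of year 1: book value $241,505.
End of year 2: book value $203,904.
End of year 3: book value $166,303.
End of year 4: book value $128,702.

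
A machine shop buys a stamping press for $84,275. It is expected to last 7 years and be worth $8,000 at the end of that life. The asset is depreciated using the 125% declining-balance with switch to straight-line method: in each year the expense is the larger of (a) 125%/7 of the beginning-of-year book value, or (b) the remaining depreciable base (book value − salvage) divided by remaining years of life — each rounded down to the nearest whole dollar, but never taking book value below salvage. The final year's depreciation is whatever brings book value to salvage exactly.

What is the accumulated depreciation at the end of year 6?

$66,597

Depreciable base = $84,275 − $8,000 = $76,275.
Year 1: DB = ⌊$84,275 × 125%/7⌋ = $15,049; SL = ⌊$76,275/7⌋ = $10,896 → take DB $15,049. Book value $69,226.
Year 2: DB = ⌊$69,226 × 125%/7⌋ = $12,361; SL = ⌊$61,226/6⌋ = $10,204 → take DB $12,361. Book value $56,865.
Year 3: DB = ⌊$56,865 × 125%/7⌋ = $10,154; SL = ⌊$48,865/5⌋ = $9,773 → take DB $10,154. Book value $46,711.
Year 4: DB = ⌊$46,711 × 125%/7⌋ = $8,341; SL = ⌊$38,711/4⌋ = $9,677 → take SL $9,677. Book value $37,034.
Year 5: DB = ⌊$37,034 × 125%/7⌋ = $6,613; SL = ⌊$29,034/3⌋ = $9,678 → take SL $9,678. Book value $27,356.
Year 6: DB = ⌊$27,356 × 125%/7⌋ = $4,885; SL = ⌊$19,356/2⌋ = $9,678 → take SL $9,678. Book value $17,678.
Accumulated through year 6 = $84,275 − $17,678 = $66,597.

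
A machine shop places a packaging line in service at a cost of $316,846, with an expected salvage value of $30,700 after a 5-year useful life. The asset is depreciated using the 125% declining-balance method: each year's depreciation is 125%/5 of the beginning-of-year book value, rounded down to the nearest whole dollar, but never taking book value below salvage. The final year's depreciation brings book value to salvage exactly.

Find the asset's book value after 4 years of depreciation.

Depreciable base = $316,846 − $30,700 = $286,146.
Year 1: ⌊$316,846 × 125%/5⌋ = $79,211. Book value $237,635.
Year 2: ⌊$237,635 × 125%/5⌋ = $59,408. Book value $178,227.
Year 3: ⌊$178,227 × 125%/5⌋ = $44,556. Book value $133,671.
Year 4: ⌊$133,671 × 125%/5⌋ = $33,417. Book value $100,254.

$100,254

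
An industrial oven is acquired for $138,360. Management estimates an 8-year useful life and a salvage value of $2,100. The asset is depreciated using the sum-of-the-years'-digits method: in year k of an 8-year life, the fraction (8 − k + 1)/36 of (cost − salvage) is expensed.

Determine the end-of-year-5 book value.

Depreciable base = $138,360 − $2,100 = $136,260.
Sum of the years' digits = 8+7+6+5+4+3+2+1 = 36.
Year 1: $136,260 × 8/36 = $30,280. Book value $108,080.
Year 2: $136,260 × 7/36 = $26,495. Book value $81,585.
Year 3: $136,260 × 6/36 = $22,710. Book value $58,875.
Year 4: $136,260 × 5/36 = $18,925. Book value $39,950.
Year 5: $136,260 × 4/36 = $15,140. Book value $24,810.

$24,810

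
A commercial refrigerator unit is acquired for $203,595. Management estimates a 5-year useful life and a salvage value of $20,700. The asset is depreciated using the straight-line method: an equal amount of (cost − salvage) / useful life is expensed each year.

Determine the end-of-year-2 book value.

$130,437

Depreciable base = $203,595 − $20,700 = $182,895.
Annual expense = $182,895 / 5 = $36,579.
End of year 1: book value $167,016.
End of year 2: book value $130,437.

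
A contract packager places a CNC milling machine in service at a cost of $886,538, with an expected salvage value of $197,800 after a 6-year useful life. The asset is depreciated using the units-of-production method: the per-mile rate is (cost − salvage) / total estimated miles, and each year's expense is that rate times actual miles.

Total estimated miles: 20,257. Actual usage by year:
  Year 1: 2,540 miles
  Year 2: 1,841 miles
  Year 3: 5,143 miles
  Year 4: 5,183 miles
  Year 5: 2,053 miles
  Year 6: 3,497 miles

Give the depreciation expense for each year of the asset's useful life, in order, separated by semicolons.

Depreciable base = $886,538 − $197,800 = $688,738.
Rate = $688,738 / 20,257 miles = $34 per mile.
Year 1: 2,540 × $34 = $86,360. Book value $800,178.
Year 2: 1,841 × $34 = $62,594. Book value $737,584.
Year 3: 5,143 × $34 = $174,862. Book value $562,722.
Year 4: 5,183 × $34 = $176,222. Book value $386,500.
Year 5: 2,053 × $34 = $69,802. Book value $316,698.
Year 6: 3,497 × $34 = $118,898. Book value $197,800.

$86,360; $62,594; $174,862; $176,222; $69,802; $118,898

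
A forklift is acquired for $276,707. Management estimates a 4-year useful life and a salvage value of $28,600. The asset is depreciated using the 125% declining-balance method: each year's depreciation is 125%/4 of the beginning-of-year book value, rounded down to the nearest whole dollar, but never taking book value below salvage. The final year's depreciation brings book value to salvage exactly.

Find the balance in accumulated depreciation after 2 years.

Depreciable base = $276,707 − $28,600 = $248,107.
Year 1: ⌊$276,707 × 125%/4⌋ = $86,470. Book value $190,237.
Year 2: ⌊$190,237 × 125%/4⌋ = $59,449. Book value $130,788.
Accumulated through year 2 = $276,707 − $130,788 = $145,919.

$145,919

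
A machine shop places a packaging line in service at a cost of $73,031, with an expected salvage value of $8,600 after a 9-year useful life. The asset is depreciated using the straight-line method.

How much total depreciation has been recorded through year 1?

Depreciable base = $73,031 − $8,600 = $64,431.
Annual expense = $64,431 / 9 = $7,159.
End of year 1: book value $65,872.
Accumulated through year 1 = $73,031 − $65,872 = $7,159.

$7,159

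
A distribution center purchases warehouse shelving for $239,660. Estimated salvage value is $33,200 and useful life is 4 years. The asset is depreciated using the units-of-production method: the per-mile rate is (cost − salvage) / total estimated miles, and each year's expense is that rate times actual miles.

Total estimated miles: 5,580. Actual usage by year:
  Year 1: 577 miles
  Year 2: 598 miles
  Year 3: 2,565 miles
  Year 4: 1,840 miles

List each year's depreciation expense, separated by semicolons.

Depreciable base = $239,660 − $33,200 = $206,460.
Rate = $206,460 / 5,580 miles = $37 per mile.
Year 1: 577 × $37 = $21,349. Book value $218,311.
Year 2: 598 × $37 = $22,126. Book value $196,185.
Year 3: 2,565 × $37 = $94,905. Book value $101,280.
Year 4: 1,840 × $37 = $68,080. Book value $33,200.

$21,349; $22,126; $94,905; $68,080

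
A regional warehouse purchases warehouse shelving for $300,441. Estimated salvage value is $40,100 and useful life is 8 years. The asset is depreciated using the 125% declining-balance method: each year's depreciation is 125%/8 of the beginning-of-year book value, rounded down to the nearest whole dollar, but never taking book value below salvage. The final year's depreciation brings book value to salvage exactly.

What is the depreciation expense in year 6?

$20,074

Depreciable base = $300,441 − $40,100 = $260,341.
Year 1: ⌊$300,441 × 125%/8⌋ = $46,943. Book value $253,498.
Year 2: ⌊$253,498 × 125%/8⌋ = $39,609. Book value $213,889.
Year 3: ⌊$213,889 × 125%/8⌋ = $33,420. Book value $180,469.
Year 4: ⌊$180,469 × 125%/8⌋ = $28,198. Book value $152,271.
Year 5: ⌊$152,271 × 125%/8⌋ = $23,792. Book value $128,479.
Year 6: ⌊$128,479 × 125%/8⌋ = $20,074. Book value $108,405.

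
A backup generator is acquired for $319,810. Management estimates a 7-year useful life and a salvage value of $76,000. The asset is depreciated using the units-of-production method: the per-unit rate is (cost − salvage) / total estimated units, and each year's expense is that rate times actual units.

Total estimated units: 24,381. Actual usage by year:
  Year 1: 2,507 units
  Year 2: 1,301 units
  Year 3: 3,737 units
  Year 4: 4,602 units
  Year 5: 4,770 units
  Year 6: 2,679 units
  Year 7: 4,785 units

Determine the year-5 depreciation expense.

$47,700

Depreciable base = $319,810 − $76,000 = $243,810.
Rate = $243,810 / 24,381 units = $10 per unit.
Year 1: 2,507 × $10 = $25,070. Book value $294,740.
Year 2: 1,301 × $10 = $13,010. Book value $281,730.
Year 3: 3,737 × $10 = $37,370. Book value $244,360.
Year 4: 4,602 × $10 = $46,020. Book value $198,340.
Year 5: 4,770 × $10 = $47,700. Book value $150,640.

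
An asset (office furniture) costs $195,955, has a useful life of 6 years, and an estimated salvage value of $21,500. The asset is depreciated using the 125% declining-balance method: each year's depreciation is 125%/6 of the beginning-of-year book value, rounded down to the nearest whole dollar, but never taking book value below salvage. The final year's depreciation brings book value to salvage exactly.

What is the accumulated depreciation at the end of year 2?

Depreciable base = $195,955 − $21,500 = $174,455.
Year 1: ⌊$195,955 × 125%/6⌋ = $40,823. Book value $155,132.
Year 2: ⌊$155,132 × 125%/6⌋ = $32,319. Book value $122,813.
Accumulated through year 2 = $195,955 − $122,813 = $73,142.

$73,142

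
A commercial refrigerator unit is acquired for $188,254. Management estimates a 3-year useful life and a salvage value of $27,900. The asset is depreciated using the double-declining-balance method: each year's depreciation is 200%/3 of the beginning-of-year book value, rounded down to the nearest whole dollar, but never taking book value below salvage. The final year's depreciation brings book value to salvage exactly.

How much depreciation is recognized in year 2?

$34,852

Depreciable base = $188,254 − $27,900 = $160,354.
Year 1: ⌊$188,254 × 200%/3⌋ = $125,502. Book value $62,752.
Year 2: ⌊$62,752 × 200%/3⌋ = $41,834, capped at $34,852. Book value $27,900.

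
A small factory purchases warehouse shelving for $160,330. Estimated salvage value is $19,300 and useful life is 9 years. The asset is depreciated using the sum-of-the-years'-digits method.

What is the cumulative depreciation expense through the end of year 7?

Depreciable base = $160,330 − $19,300 = $141,030.
Sum of the years' digits = 9+8+7+6+5+4+3+2+1 = 45.
Year 1: $141,030 × 9/45 = $28,206. Book value $132,124.
Year 2: $141,030 × 8/45 = $25,072. Book value $107,052.
Year 3: $141,030 × 7/45 = $21,938. Book value $85,114.
Year 4: $141,030 × 6/45 = $18,804. Book value $66,310.
Year 5: $141,030 × 5/45 = $15,670. Book value $50,640.
Year 6: $141,030 × 4/45 = $12,536. Book value $38,104.
Year 7: $141,030 × 3/45 = $9,402. Book value $28,702.
Accumulated through year 7 = $160,330 − $28,702 = $131,628.

$131,628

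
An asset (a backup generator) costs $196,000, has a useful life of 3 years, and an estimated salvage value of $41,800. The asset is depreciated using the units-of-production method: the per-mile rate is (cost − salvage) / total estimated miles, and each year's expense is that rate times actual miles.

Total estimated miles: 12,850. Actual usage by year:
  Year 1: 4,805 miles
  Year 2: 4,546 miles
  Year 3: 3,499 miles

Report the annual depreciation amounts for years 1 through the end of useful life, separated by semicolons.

$57,660; $54,552; $41,988

Depreciable base = $196,000 − $41,800 = $154,200.
Rate = $154,200 / 12,850 miles = $12 per mile.
Year 1: 4,805 × $12 = $57,660. Book value $138,340.
Year 2: 4,546 × $12 = $54,552. Book value $83,788.
Year 3: 3,499 × $12 = $41,988. Book value $41,800.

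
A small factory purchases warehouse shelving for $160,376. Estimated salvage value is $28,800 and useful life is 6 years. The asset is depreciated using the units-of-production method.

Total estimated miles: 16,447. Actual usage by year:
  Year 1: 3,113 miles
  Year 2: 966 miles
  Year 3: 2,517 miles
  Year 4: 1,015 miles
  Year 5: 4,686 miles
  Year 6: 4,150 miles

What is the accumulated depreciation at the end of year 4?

$60,888

Depreciable base = $160,376 − $28,800 = $131,576.
Rate = $131,576 / 16,447 miles = $8 per mile.
Year 1: 3,113 × $8 = $24,904. Book value $135,472.
Year 2: 966 × $8 = $7,728. Book value $127,744.
Year 3: 2,517 × $8 = $20,136. Book value $107,608.
Year 4: 1,015 × $8 = $8,120. Book value $99,488.
Accumulated through year 4 = $160,376 − $99,488 = $60,888.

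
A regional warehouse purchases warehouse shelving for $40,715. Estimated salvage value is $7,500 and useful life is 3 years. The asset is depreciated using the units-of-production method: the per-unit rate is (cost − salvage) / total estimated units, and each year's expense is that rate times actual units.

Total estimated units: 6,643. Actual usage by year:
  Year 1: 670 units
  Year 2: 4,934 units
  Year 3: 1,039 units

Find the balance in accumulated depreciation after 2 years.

Depreciable base = $40,715 − $7,500 = $33,215.
Rate = $33,215 / 6,643 units = $5 per unit.
Year 1: 670 × $5 = $3,350. Book value $37,365.
Year 2: 4,934 × $5 = $24,670. Book value $12,695.
Accumulated through year 2 = $40,715 − $12,695 = $28,020.

$28,020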